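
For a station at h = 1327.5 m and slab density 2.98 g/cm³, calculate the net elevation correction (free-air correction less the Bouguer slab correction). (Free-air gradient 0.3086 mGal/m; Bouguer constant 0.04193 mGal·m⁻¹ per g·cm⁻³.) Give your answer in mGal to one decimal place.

Combined gradient = 0.3086 − 0.04193 × 2.98 = 0.1836486 mGal/m
Combined elevation correction = 0.1836486 × 1327.5 = 243.8 mGal

243.8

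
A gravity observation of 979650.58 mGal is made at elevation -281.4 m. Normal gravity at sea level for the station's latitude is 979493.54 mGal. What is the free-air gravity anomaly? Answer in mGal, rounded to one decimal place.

Free-air correction = 0.3086 × -281.4 = -86.84 mGal
Free-air anomaly = 979650.58 − 979493.54 + (-86.84) = 70.20 mGal

70.2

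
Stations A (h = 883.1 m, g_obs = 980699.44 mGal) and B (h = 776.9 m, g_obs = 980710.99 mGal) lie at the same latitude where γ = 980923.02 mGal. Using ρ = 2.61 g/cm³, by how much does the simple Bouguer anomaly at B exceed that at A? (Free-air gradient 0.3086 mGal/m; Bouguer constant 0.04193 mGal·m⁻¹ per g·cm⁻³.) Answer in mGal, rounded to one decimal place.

-9.6

Δg_SB(A) = 980699.44 − 980923.02 + 0.3086×883.1 − 0.04193×2.61×883.1 = -47.70 mGal
Δg_SB(B) = 980710.99 − 980923.02 + 0.3086×776.9 − 0.04193×2.61×776.9 = -57.30 mGal
Difference = -57.30 − (-47.70) = -9.60 mGal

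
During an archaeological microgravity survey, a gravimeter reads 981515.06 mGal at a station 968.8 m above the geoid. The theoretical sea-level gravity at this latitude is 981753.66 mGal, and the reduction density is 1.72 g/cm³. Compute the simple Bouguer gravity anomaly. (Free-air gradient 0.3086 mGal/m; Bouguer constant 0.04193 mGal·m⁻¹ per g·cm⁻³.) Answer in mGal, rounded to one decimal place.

Free-air correction = 0.3086 × 968.8 = 298.97 mGal
Free-air anomaly = 981515.06 − 981753.66 + (298.97) = 60.37 mGal
Bouguer slab correction = 0.04193 × 1.72 × 968.8 = 69.87 mGal
Simple Bouguer anomaly = 60.37 − (69.87) = -9.50 mGal

-9.5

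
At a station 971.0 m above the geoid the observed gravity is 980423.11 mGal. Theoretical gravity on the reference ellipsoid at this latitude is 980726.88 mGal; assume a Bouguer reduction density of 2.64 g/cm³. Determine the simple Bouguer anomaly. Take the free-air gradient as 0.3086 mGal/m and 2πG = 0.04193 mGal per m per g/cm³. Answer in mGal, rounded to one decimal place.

-111.6

Free-air correction = 0.3086 × 971.0 = 299.65 mGal
Free-air anomaly = 980423.11 − 980726.88 + (299.65) = -4.12 mGal
Bouguer slab correction = 0.04193 × 2.64 × 971.0 = 107.49 mGal
Simple Bouguer anomaly = -4.12 − (107.49) = -111.61 mGal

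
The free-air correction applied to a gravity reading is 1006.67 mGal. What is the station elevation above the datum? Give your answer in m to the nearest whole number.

h = 1006.67 / 0.3086 = 3262.05 m

3262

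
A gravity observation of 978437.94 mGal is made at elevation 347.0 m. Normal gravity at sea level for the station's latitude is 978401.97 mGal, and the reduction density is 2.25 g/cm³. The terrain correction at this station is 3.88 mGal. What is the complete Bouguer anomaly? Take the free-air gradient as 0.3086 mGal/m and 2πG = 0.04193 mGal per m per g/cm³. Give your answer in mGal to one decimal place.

Free-air correction = 0.3086 × 347.0 = 107.08 mGal
Free-air anomaly = 978437.94 − 978401.97 + (107.08) = 143.05 mGal
Bouguer slab correction = 0.04193 × 2.25 × 347.0 = 32.74 mGal
Simple Bouguer anomaly = 143.05 − (32.74) = 110.31 mGal
Complete Bouguer anomaly = 110.31 + 3.88 = 114.19 mGal

114.2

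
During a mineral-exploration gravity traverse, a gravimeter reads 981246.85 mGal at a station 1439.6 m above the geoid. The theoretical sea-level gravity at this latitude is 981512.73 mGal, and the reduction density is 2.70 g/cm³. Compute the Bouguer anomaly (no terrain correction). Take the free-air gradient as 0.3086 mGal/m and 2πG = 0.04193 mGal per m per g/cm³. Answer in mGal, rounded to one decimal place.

15.4

Free-air correction = 0.3086 × 1439.6 = 444.26 mGal
Free-air anomaly = 981246.85 − 981512.73 + (444.26) = 178.38 mGal
Bouguer slab correction = 0.04193 × 2.70 × 1439.6 = 162.98 mGal
Simple Bouguer anomaly = 178.38 − (162.98) = 15.40 mGal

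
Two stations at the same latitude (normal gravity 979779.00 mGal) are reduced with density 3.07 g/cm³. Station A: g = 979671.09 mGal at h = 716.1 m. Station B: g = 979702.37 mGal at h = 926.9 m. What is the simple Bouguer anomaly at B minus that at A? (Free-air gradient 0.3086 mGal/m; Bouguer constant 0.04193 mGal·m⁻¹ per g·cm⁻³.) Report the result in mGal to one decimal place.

69.2

Δg_SB(A) = 979671.09 − 979779.00 + 0.3086×716.1 − 0.04193×3.07×716.1 = 20.90 mGal
Δg_SB(B) = 979702.37 − 979779.00 + 0.3086×926.9 − 0.04193×3.07×926.9 = 90.10 mGal
Difference = 90.10 − (20.90) = 69.20 mGal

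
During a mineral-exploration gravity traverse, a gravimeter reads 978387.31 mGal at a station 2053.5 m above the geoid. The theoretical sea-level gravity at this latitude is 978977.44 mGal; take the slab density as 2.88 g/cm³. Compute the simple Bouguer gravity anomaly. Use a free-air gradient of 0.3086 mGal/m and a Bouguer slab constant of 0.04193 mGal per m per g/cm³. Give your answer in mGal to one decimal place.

-204.4

Free-air correction = 0.3086 × 2053.5 = 633.71 mGal
Free-air anomaly = 978387.31 − 978977.44 + (633.71) = 43.58 mGal
Bouguer slab correction = 0.04193 × 2.88 × 2053.5 = 247.98 mGal
Simple Bouguer anomaly = 43.58 − (247.98) = -204.40 mGal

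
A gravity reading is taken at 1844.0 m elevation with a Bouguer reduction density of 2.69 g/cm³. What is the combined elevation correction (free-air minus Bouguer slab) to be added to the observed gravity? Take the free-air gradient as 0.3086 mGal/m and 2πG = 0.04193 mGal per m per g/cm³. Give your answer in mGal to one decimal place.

Combined gradient = 0.3086 − 0.04193 × 2.69 = 0.1958083 mGal/m
Combined elevation correction = 0.1958083 × 1844.0 = 361.1 mGal

361.1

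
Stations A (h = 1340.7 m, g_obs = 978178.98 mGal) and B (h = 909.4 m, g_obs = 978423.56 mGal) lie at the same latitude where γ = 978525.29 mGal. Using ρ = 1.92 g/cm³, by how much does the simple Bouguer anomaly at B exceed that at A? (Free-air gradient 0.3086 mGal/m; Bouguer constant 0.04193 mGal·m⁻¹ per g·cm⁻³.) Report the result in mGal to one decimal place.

146.2

Δg_SB(A) = 978178.98 − 978525.29 + 0.3086×1340.7 − 0.04193×1.92×1340.7 = -40.50 mGal
Δg_SB(B) = 978423.56 − 978525.29 + 0.3086×909.4 − 0.04193×1.92×909.4 = 105.70 mGal
Difference = 105.70 − (-40.50) = 146.20 mGal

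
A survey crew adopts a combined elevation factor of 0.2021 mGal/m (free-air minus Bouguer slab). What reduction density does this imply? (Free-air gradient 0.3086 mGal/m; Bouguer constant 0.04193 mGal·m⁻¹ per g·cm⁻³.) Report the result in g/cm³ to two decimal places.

2.54

0.2021 = 0.3086 − 0.04193 × ρ
ρ = (0.3086 − 0.2021) / 0.04193 = 2.54 g/cm³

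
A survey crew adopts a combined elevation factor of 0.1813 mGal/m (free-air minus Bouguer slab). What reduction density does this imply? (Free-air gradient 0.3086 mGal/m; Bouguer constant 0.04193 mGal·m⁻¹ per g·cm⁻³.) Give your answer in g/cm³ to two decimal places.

0.1813 = 0.3086 − 0.04193 × ρ
ρ = (0.3086 − 0.1813) / 0.04193 = 3.04 g/cm³

3.04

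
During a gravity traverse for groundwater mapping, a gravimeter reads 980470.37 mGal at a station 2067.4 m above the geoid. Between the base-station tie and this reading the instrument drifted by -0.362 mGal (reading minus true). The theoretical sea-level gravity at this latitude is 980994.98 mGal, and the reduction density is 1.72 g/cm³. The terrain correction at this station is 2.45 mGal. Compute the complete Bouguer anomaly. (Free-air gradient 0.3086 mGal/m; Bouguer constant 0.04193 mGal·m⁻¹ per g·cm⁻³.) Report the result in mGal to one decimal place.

Drift-corrected reading = 980470.37 − (-0.362) = 980470.732 mGal
Free-air correction = 0.3086 × 2067.4 = 638.00 mGal
Free-air anomaly = 980470.732 − 980994.98 + (638.00) = 113.752 mGal
Bouguer slab correction = 0.04193 × 1.72 × 2067.4 = 149.10 mGal
Simple Bouguer anomaly = 113.752 − (149.10) = -35.348 mGal
Complete Bouguer anomaly = -35.348 + 2.45 = -32.898 mGal

-32.9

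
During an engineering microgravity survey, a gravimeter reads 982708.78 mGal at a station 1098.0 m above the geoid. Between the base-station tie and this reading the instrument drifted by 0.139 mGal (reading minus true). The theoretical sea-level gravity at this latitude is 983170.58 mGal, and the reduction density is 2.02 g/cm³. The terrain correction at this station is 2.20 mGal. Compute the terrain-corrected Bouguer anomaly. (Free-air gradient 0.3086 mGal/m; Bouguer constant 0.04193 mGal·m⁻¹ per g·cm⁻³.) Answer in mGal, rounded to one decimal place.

-213.9

Drift-corrected reading = 982708.78 − (0.139) = 982708.641 mGal
Free-air correction = 0.3086 × 1098.0 = 338.84 mGal
Free-air anomaly = 982708.641 − 983170.58 + (338.84) = -123.099 mGal
Bouguer slab correction = 0.04193 × 2.02 × 1098.0 = 93.00 mGal
Simple Bouguer anomaly = -123.099 − (93.00) = -216.099 mGal
Complete Bouguer anomaly = -216.099 + 2.20 = -213.899 mGal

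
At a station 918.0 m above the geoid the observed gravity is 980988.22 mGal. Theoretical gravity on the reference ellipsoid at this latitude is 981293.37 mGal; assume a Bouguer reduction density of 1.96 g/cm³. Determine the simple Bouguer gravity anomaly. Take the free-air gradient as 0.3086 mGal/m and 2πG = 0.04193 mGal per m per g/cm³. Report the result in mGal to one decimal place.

-97.3

Free-air correction = 0.3086 × 918.0 = 283.29 mGal
Free-air anomaly = 980988.22 − 981293.37 + (283.29) = -21.86 mGal
Bouguer slab correction = 0.04193 × 1.96 × 918.0 = 75.44 mGal
Simple Bouguer anomaly = -21.86 − (75.44) = -97.30 mGal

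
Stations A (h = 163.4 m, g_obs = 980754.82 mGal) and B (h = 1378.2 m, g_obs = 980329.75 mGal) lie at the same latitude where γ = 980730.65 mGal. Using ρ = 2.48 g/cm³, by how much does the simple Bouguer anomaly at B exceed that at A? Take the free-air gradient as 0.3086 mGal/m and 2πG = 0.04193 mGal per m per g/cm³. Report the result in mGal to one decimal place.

-176.5

Δg_SB(A) = 980754.82 − 980730.65 + 0.3086×163.4 − 0.04193×2.48×163.4 = 57.60 mGal
Δg_SB(B) = 980329.75 − 980730.65 + 0.3086×1378.2 − 0.04193×2.48×1378.2 = -118.90 mGal
Difference = -118.90 − (57.60) = -176.50 mGal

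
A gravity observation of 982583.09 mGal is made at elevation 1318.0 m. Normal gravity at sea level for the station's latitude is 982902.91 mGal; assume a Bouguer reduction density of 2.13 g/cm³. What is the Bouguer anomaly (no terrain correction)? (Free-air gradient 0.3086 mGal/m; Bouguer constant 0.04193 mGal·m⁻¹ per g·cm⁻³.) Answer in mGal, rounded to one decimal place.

-30.8

Free-air correction = 0.3086 × 1318.0 = 406.73 mGal
Free-air anomaly = 982583.09 − 982902.91 + (406.73) = 86.91 mGal
Bouguer slab correction = 0.04193 × 2.13 × 1318.0 = 117.71 mGal
Simple Bouguer anomaly = 86.91 − (117.71) = -30.80 mGal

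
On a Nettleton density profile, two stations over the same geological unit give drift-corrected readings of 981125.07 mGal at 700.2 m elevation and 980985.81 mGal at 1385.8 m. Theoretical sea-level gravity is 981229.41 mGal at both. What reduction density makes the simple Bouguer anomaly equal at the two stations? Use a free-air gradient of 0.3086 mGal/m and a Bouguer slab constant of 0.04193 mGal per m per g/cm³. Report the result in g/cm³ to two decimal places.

Δg_obs = 980985.81 − 981125.07 = -139.26 mGal over Δh = 1385.8 − 700.2 = 685.6 m
Equal Bouguer anomalies ⇒ Δg_obs + (0.3086 − 0.04193ρ)·Δh = 0
0.3086 − 0.04193ρ = −Δg_obs/Δh = 0.20312
ρ = (0.3086 − 0.20312) / 0.04193 = 2.52 g/cm³

2.52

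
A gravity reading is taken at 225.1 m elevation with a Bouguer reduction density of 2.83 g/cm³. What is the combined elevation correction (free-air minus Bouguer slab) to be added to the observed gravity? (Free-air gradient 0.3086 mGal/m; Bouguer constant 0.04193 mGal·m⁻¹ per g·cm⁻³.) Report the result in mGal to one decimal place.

42.8

Combined gradient = 0.3086 − 0.04193 × 2.83 = 0.1899381 mGal/m
Combined elevation correction = 0.1899381 × 225.1 = 42.8 mGal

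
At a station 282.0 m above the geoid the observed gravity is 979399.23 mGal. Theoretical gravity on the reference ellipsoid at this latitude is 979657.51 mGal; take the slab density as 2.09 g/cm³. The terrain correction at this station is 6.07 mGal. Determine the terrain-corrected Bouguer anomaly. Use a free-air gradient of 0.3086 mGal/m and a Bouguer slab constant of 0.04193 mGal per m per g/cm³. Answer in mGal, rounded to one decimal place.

-189.9

Free-air correction = 0.3086 × 282.0 = 87.03 mGal
Free-air anomaly = 979399.23 − 979657.51 + (87.03) = -171.25 mGal
Bouguer slab correction = 0.04193 × 2.09 × 282.0 = 24.71 mGal
Simple Bouguer anomaly = -171.25 − (24.71) = -195.96 mGal
Complete Bouguer anomaly = -195.96 + 6.07 = -189.89 mGal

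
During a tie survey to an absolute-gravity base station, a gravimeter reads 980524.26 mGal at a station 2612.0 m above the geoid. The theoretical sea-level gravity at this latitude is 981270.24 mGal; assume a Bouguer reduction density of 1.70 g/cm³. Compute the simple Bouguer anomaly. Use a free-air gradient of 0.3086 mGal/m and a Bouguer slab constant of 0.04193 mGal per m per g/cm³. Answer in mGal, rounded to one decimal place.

Free-air correction = 0.3086 × 2612.0 = 806.06 mGal
Free-air anomaly = 980524.26 − 981270.24 + (806.06) = 60.08 mGal
Bouguer slab correction = 0.04193 × 1.70 × 2612.0 = 186.19 mGal
Simple Bouguer anomaly = 60.08 − (186.19) = -126.11 mGal

-126.1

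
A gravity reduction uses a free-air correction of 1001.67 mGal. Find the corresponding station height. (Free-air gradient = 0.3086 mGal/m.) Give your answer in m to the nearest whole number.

h = 1001.67 / 0.3086 = 3245.85 m

3246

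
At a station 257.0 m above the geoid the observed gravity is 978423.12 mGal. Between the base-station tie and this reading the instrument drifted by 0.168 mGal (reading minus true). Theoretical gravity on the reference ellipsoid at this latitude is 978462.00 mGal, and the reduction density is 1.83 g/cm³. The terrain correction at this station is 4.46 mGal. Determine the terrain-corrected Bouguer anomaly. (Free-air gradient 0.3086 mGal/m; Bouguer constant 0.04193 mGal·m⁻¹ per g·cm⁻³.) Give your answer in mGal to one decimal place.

25.0

Drift-corrected reading = 978423.12 − (0.168) = 978422.952 mGal
Free-air correction = 0.3086 × 257.0 = 79.31 mGal
Free-air anomaly = 978422.952 − 978462.00 + (79.31) = 40.262 mGal
Bouguer slab correction = 0.04193 × 1.83 × 257.0 = 19.72 mGal
Simple Bouguer anomaly = 40.262 − (19.72) = 20.542 mGal
Complete Bouguer anomaly = 20.542 + 4.46 = 25.002 mGal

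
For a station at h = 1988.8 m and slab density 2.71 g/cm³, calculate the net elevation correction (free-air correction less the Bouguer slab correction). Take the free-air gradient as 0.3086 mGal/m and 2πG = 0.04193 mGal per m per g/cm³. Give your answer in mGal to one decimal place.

Combined gradient = 0.3086 − 0.04193 × 2.71 = 0.1949697 mGal/m
Combined elevation correction = 0.1949697 × 1988.8 = 387.8 mGal

387.8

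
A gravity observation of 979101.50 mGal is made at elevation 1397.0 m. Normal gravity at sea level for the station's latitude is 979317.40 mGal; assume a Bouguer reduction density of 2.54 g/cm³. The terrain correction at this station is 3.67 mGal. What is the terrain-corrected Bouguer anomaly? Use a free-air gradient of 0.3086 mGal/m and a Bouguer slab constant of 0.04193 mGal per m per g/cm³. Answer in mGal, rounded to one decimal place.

70.1

Free-air correction = 0.3086 × 1397.0 = 431.11 mGal
Free-air anomaly = 979101.50 − 979317.40 + (431.11) = 215.21 mGal
Bouguer slab correction = 0.04193 × 2.54 × 1397.0 = 148.78 mGal
Simple Bouguer anomaly = 215.21 − (148.78) = 66.43 mGal
Complete Bouguer anomaly = 66.43 + 3.67 = 70.10 mGal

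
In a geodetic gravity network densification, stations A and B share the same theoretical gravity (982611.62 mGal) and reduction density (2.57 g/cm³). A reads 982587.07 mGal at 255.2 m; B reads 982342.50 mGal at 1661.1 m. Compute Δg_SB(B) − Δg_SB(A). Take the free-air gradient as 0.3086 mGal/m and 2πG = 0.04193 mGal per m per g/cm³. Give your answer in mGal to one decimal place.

37.8

Δg_SB(A) = 982587.07 − 982611.62 + 0.3086×255.2 − 0.04193×2.57×255.2 = 26.70 mGal
Δg_SB(B) = 982342.50 − 982611.62 + 0.3086×1661.1 − 0.04193×2.57×1661.1 = 64.50 mGal
Difference = 64.50 − (26.70) = 37.80 mGal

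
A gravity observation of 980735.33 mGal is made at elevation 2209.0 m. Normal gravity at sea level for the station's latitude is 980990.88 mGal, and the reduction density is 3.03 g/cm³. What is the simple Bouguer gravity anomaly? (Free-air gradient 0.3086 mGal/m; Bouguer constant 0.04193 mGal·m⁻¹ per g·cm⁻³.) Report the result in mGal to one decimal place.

Free-air correction = 0.3086 × 2209.0 = 681.70 mGal
Free-air anomaly = 980735.33 − 980990.88 + (681.70) = 426.15 mGal
Bouguer slab correction = 0.04193 × 3.03 × 2209.0 = 280.65 mGal
Simple Bouguer anomaly = 426.15 − (280.65) = 145.50 mGal

145.5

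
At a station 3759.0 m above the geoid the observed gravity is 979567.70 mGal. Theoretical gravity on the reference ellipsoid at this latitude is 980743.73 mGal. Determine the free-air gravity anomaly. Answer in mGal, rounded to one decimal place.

Free-air correction = 0.3086 × 3759.0 = 1160.03 mGal
Free-air anomaly = 979567.70 − 980743.73 + (1160.03) = -16.00 mGal

-16.0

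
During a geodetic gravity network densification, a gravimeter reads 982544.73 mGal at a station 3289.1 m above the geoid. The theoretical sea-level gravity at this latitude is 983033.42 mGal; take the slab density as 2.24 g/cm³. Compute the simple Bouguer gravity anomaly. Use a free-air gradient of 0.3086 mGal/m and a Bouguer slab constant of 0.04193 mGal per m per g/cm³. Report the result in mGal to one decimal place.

Free-air correction = 0.3086 × 3289.1 = 1015.02 mGal
Free-air anomaly = 982544.73 − 983033.42 + (1015.02) = 526.33 mGal
Bouguer slab correction = 0.04193 × 2.24 × 3289.1 = 308.92 mGal
Simple Bouguer anomaly = 526.33 − (308.92) = 217.41 mGal

217.4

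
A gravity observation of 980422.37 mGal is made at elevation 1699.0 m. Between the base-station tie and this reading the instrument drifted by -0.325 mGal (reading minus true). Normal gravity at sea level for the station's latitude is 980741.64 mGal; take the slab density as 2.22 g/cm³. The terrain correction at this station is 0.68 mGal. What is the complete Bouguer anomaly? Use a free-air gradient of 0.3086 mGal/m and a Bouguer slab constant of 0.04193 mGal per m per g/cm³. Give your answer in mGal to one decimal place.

Drift-corrected reading = 980422.37 − (-0.325) = 980422.695 mGal
Free-air correction = 0.3086 × 1699.0 = 524.31 mGal
Free-air anomaly = 980422.695 − 980741.64 + (524.31) = 205.365 mGal
Bouguer slab correction = 0.04193 × 2.22 × 1699.0 = 158.15 mGal
Simple Bouguer anomaly = 205.365 − (158.15) = 47.215 mGal
Complete Bouguer anomaly = 47.215 + 0.68 = 47.895 mGal

47.9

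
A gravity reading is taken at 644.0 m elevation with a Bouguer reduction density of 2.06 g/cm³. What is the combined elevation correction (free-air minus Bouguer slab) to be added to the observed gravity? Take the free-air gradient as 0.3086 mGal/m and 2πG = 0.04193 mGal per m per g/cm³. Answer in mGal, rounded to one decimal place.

143.1

Combined gradient = 0.3086 − 0.04193 × 2.06 = 0.2222242 mGal/m
Combined elevation correction = 0.2222242 × 644.0 = 143.1 mGal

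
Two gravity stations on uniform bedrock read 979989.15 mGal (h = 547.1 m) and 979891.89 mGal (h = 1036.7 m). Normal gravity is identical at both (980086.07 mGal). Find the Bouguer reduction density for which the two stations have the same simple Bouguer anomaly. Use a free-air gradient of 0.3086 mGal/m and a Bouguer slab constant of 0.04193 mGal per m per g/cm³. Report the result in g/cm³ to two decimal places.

Δg_obs = 979891.89 − 979989.15 = -97.26 mGal over Δh = 1036.7 − 547.1 = 489.6 m
Equal Bouguer anomalies ⇒ Δg_obs + (0.3086 − 0.04193ρ)·Δh = 0
0.3086 − 0.04193ρ = −Δg_obs/Δh = 0.19865
ρ = (0.3086 − 0.19865) / 0.04193 = 2.62 g/cm³

2.62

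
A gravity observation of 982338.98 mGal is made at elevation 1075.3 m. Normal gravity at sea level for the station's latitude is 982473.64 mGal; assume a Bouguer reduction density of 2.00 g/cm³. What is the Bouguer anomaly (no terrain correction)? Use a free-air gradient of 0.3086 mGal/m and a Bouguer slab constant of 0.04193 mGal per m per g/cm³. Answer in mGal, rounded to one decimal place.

107.0

Free-air correction = 0.3086 × 1075.3 = 331.84 mGal
Free-air anomaly = 982338.98 − 982473.64 + (331.84) = 197.18 mGal
Bouguer slab correction = 0.04193 × 2.00 × 1075.3 = 90.17 mGal
Simple Bouguer anomaly = 197.18 − (90.17) = 107.01 mGal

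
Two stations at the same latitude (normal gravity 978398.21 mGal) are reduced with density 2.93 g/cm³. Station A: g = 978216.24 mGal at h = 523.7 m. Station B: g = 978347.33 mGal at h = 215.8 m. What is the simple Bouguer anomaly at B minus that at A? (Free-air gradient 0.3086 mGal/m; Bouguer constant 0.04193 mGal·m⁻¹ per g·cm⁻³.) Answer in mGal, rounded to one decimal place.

73.9

Δg_SB(A) = 978216.24 − 978398.21 + 0.3086×523.7 − 0.04193×2.93×523.7 = -84.70 mGal
Δg_SB(B) = 978347.33 − 978398.21 + 0.3086×215.8 − 0.04193×2.93×215.8 = -10.80 mGal
Difference = -10.80 − (-84.70) = 73.90 mGal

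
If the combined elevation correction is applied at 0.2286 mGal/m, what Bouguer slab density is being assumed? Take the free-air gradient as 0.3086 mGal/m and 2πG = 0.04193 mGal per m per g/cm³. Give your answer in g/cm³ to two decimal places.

1.91

0.2286 = 0.3086 − 0.04193 × ρ
ρ = (0.3086 − 0.2286) / 0.04193 = 1.91 g/cm³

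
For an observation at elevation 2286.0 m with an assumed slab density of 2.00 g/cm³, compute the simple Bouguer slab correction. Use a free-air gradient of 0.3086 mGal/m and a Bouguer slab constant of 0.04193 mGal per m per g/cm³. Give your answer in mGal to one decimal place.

191.7

Bouguer slab correction = 0.04193 × 2.00 × 2286.0 = 191.7 mGal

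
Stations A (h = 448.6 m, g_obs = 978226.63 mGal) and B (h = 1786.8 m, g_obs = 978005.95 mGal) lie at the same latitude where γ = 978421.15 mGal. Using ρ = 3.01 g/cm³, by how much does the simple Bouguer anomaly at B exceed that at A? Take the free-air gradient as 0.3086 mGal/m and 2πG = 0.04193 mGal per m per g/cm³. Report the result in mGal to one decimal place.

23.4

Δg_SB(A) = 978226.63 − 978421.15 + 0.3086×448.6 − 0.04193×3.01×448.6 = -112.70 mGal
Δg_SB(B) = 978005.95 − 978421.15 + 0.3086×1786.8 − 0.04193×3.01×1786.8 = -89.30 mGal
Difference = -89.30 − (-112.70) = 23.40 mGal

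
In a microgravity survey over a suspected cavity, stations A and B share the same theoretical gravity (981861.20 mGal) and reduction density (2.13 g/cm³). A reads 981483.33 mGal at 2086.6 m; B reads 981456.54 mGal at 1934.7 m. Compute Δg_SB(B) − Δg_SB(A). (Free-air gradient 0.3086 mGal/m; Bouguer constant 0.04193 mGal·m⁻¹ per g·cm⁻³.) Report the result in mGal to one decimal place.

Δg_SB(A) = 981483.33 − 981861.20 + 0.3086×2086.6 − 0.04193×2.13×2086.6 = 79.70 mGal
Δg_SB(B) = 981456.54 − 981861.20 + 0.3086×1934.7 − 0.04193×2.13×1934.7 = 19.60 mGal
Difference = 19.60 − (79.70) = -60.10 mGal

-60.1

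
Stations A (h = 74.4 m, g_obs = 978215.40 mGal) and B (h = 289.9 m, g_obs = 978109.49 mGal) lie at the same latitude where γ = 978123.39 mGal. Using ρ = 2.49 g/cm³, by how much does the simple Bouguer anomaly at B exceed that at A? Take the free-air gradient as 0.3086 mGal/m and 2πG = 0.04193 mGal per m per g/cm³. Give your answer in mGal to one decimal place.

-61.9

Δg_SB(A) = 978215.40 − 978123.39 + 0.3086×74.4 − 0.04193×2.49×74.4 = 107.20 mGal
Δg_SB(B) = 978109.49 − 978123.39 + 0.3086×289.9 − 0.04193×2.49×289.9 = 45.30 mGal
Difference = 45.30 − (107.20) = -61.90 mGal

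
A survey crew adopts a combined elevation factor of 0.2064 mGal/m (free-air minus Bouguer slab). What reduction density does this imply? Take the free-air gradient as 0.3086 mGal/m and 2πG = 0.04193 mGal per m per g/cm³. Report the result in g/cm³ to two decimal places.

0.2064 = 0.3086 − 0.04193 × ρ
ρ = (0.3086 − 0.2064) / 0.04193 = 2.44 g/cm³

2.44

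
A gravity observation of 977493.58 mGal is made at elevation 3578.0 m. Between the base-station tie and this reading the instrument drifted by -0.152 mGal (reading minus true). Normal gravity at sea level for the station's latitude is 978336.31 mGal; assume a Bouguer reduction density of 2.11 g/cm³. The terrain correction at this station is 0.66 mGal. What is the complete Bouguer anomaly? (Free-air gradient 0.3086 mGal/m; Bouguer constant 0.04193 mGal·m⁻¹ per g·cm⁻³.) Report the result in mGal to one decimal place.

-54.3

Drift-corrected reading = 977493.58 − (-0.152) = 977493.732 mGal
Free-air correction = 0.3086 × 3578.0 = 1104.17 mGal
Free-air anomaly = 977493.732 − 978336.31 + (1104.17) = 261.592 mGal
Bouguer slab correction = 0.04193 × 2.11 × 3578.0 = 316.55 mGal
Simple Bouguer anomaly = 261.592 − (316.55) = -54.958 mGal
Complete Bouguer anomaly = -54.958 + 0.66 = -54.298 mGal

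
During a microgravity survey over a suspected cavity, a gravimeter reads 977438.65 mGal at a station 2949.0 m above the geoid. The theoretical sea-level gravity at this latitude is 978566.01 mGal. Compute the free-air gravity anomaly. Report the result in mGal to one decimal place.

-217.3

Free-air correction = 0.3086 × 2949.0 = 910.06 mGal
Free-air anomaly = 977438.65 − 978566.01 + (910.06) = -217.30 mGal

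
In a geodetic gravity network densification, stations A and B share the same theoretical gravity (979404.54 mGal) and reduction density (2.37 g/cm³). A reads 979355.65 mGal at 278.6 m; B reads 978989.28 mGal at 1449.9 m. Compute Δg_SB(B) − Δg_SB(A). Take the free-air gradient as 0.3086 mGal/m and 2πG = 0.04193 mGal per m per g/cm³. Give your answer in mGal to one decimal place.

Δg_SB(A) = 979355.65 − 979404.54 + 0.3086×278.6 − 0.04193×2.37×278.6 = 9.40 mGal
Δg_SB(B) = 978989.28 − 979404.54 + 0.3086×1449.9 − 0.04193×2.37×1449.9 = -111.90 mGal
Difference = -111.90 − (9.40) = -121.30 mGal

-121.3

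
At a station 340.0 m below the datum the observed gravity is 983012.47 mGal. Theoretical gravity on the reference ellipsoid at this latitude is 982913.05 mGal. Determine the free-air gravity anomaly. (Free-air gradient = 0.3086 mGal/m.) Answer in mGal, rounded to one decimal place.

Free-air correction = 0.3086 × -340.0 = -104.92 mGal
Free-air anomaly = 983012.47 − 982913.05 + (-104.92) = -5.50 mGal

-5.5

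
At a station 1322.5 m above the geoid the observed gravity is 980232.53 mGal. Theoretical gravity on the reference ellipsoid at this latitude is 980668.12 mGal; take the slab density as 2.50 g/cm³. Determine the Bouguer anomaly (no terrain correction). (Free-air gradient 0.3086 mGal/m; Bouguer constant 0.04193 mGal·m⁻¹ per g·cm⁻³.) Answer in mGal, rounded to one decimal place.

-166.1

Free-air correction = 0.3086 × 1322.5 = 408.12 mGal
Free-air anomaly = 980232.53 − 980668.12 + (408.12) = -27.47 mGal
Bouguer slab correction = 0.04193 × 2.50 × 1322.5 = 138.63 mGal
Simple Bouguer anomaly = -27.47 − (138.63) = -166.10 mGal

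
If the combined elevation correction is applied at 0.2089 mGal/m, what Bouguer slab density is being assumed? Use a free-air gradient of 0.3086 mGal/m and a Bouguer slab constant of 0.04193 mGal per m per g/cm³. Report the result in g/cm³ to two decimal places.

2.38

0.2089 = 0.3086 − 0.04193 × ρ
ρ = (0.3086 − 0.2089) / 0.04193 = 2.38 g/cm³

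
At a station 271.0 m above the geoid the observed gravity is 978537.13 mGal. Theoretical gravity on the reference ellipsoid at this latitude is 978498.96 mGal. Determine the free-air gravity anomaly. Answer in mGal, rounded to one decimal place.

Free-air correction = 0.3086 × 271.0 = 83.63 mGal
Free-air anomaly = 978537.13 − 978498.96 + (83.63) = 121.80 mGal

121.8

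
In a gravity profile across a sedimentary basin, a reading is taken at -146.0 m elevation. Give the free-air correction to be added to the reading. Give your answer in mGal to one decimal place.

Free-air correction = 0.3086 × -146.0 = -45.1 mGal

-45.1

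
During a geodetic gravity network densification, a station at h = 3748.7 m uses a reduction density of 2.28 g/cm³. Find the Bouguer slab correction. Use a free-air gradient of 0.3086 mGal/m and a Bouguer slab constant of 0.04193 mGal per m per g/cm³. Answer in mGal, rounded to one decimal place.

358.4

Bouguer slab correction = 0.04193 × 2.28 × 3748.7 = 358.4 mGal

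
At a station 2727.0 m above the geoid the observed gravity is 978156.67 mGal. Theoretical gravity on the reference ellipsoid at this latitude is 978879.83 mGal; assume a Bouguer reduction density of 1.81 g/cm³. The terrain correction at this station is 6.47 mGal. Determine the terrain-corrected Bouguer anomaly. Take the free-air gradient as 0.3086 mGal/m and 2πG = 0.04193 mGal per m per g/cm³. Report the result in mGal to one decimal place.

-82.1

Free-air correction = 0.3086 × 2727.0 = 841.55 mGal
Free-air anomaly = 978156.67 − 978879.83 + (841.55) = 118.39 mGal
Bouguer slab correction = 0.04193 × 1.81 × 2727.0 = 206.96 mGal
Simple Bouguer anomaly = 118.39 − (206.96) = -88.57 mGal
Complete Bouguer anomaly = -88.57 + 6.47 = -82.10 mGal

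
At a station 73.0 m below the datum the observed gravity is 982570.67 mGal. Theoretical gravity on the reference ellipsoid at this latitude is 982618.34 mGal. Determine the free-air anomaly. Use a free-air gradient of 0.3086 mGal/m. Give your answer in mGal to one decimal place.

-70.2

Free-air correction = 0.3086 × -73.0 = -22.53 mGal
Free-air anomaly = 982570.67 − 982618.34 + (-22.53) = -70.20 mGal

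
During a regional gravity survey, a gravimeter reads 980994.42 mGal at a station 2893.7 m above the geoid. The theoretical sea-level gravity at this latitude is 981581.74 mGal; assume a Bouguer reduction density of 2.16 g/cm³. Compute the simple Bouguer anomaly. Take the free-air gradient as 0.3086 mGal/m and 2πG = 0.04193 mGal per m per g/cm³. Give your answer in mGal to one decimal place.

Free-air correction = 0.3086 × 2893.7 = 893.00 mGal
Free-air anomaly = 980994.42 − 981581.74 + (893.00) = 305.68 mGal
Bouguer slab correction = 0.04193 × 2.16 × 2893.7 = 262.08 mGal
Simple Bouguer anomaly = 305.68 − (262.08) = 43.60 mGal

43.6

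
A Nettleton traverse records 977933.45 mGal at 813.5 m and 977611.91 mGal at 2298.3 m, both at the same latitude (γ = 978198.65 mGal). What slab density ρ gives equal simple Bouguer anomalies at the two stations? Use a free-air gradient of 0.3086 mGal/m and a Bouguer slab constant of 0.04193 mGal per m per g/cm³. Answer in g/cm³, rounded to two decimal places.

Δg_obs = 977611.91 − 977933.45 = -321.54 mGal over Δh = 2298.3 − 813.5 = 1484.8 m
Equal Bouguer anomalies ⇒ Δg_obs + (0.3086 − 0.04193ρ)·Δh = 0
0.3086 − 0.04193ρ = −Δg_obs/Δh = 0.21655
ρ = (0.3086 − 0.21655) / 0.04193 = 2.20 g/cm³

2.20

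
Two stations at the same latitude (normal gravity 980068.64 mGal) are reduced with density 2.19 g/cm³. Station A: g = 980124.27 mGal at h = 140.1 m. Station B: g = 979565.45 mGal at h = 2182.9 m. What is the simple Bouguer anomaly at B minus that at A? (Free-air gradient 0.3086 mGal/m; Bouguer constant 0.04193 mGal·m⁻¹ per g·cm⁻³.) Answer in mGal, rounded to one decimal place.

-116.0

Δg_SB(A) = 980124.27 − 980068.64 + 0.3086×140.1 − 0.04193×2.19×140.1 = 86.00 mGal
Δg_SB(B) = 979565.45 − 980068.64 + 0.3086×2182.9 − 0.04193×2.19×2182.9 = -30.00 mGal
Difference = -30.00 − (86.00) = -116.00 mGal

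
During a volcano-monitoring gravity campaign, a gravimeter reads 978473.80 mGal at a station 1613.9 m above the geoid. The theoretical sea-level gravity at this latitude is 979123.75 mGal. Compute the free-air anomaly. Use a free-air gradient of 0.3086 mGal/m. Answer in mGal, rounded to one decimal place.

Free-air correction = 0.3086 × 1613.9 = 498.05 mGal
Free-air anomaly = 978473.80 − 979123.75 + (498.05) = -151.90 mGal

-151.9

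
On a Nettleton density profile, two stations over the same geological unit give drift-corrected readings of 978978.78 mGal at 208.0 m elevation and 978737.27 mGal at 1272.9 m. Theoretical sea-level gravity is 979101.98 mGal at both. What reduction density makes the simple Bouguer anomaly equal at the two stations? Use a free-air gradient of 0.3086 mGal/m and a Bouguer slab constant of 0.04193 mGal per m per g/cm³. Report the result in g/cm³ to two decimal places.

Δg_obs = 978737.27 − 978978.78 = -241.51 mGal over Δh = 1272.9 − 208.0 = 1064.9 m
Equal Bouguer anomalies ⇒ Δg_obs + (0.3086 − 0.04193ρ)·Δh = 0
0.3086 − 0.04193ρ = −Δg_obs/Δh = 0.22679
ρ = (0.3086 − 0.22679) / 0.04193 = 1.95 g/cm³

1.95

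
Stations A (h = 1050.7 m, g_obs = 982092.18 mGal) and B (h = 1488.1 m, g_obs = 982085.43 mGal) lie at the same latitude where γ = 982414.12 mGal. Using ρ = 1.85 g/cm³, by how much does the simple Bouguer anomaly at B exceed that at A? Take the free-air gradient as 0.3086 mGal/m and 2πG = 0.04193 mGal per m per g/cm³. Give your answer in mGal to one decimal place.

Δg_SB(A) = 982092.18 − 982414.12 + 0.3086×1050.7 − 0.04193×1.85×1050.7 = -79.20 mGal
Δg_SB(B) = 982085.43 − 982414.12 + 0.3086×1488.1 − 0.04193×1.85×1488.1 = 15.10 mGal
Difference = 15.10 − (-79.20) = 94.30 mGal

94.3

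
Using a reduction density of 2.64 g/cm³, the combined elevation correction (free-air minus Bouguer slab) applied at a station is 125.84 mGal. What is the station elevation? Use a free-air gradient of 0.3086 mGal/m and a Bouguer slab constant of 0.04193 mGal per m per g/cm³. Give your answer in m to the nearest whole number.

636

Combined gradient = 0.3086 − 0.04193 × 2.64 = 0.1979048 mGal/m
h = 125.84 / 0.1979048 = 635.86 m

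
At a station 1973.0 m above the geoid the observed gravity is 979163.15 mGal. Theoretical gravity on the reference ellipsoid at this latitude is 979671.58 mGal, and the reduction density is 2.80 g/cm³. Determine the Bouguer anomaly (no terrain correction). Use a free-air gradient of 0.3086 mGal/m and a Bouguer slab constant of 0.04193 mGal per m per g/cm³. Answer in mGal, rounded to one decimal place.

-131.2

Free-air correction = 0.3086 × 1973.0 = 608.87 mGal
Free-air anomaly = 979163.15 − 979671.58 + (608.87) = 100.44 mGal
Bouguer slab correction = 0.04193 × 2.80 × 1973.0 = 231.64 mGal
Simple Bouguer anomaly = 100.44 − (231.64) = -131.20 mGal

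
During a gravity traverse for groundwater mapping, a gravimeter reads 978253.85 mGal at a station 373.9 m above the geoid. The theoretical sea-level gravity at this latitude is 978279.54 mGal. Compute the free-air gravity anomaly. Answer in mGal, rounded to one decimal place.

89.7

Free-air correction = 0.3086 × 373.9 = 115.39 mGal
Free-air anomaly = 978253.85 − 978279.54 + (115.39) = 89.70 mGal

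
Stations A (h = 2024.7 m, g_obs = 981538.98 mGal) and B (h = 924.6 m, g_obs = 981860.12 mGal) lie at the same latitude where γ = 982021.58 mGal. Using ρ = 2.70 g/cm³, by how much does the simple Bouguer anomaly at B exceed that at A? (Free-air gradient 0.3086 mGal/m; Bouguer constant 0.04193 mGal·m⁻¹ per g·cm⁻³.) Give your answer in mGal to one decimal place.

106.2

Δg_SB(A) = 981538.98 − 982021.58 + 0.3086×2024.7 − 0.04193×2.70×2024.7 = -87.00 mGal
Δg_SB(B) = 981860.12 − 982021.58 + 0.3086×924.6 − 0.04193×2.70×924.6 = 19.20 mGal
Difference = 19.20 − (-87.00) = 106.20 mGal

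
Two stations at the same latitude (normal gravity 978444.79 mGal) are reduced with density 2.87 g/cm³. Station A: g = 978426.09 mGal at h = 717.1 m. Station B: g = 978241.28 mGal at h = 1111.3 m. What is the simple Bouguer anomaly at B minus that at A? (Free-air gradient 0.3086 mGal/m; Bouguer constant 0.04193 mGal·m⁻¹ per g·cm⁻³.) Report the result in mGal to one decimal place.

-110.6

Δg_SB(A) = 978426.09 − 978444.79 + 0.3086×717.1 − 0.04193×2.87×717.1 = 116.30 mGal
Δg_SB(B) = 978241.28 − 978444.79 + 0.3086×1111.3 − 0.04193×2.87×1111.3 = 5.70 mGal
Difference = 5.70 − (116.30) = -110.60 mGal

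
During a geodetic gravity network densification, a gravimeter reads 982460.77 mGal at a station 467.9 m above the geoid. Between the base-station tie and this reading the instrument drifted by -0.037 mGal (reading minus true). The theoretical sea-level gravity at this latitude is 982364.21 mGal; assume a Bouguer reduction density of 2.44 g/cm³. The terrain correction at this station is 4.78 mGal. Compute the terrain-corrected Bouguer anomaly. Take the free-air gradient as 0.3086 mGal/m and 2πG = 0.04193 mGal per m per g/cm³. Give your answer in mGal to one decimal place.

Drift-corrected reading = 982460.77 − (-0.037) = 982460.807 mGal
Free-air correction = 0.3086 × 467.9 = 144.39 mGal
Free-air anomaly = 982460.807 − 982364.21 + (144.39) = 240.987 mGal
Bouguer slab correction = 0.04193 × 2.44 × 467.9 = 47.87 mGal
Simple Bouguer anomaly = 240.987 − (47.87) = 193.117 mGal
Complete Bouguer anomaly = 193.117 + 4.78 = 197.897 mGal

197.9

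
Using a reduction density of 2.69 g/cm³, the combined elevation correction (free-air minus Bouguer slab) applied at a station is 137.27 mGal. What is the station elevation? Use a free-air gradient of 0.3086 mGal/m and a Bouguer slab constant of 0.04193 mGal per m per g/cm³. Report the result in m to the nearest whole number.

701

Combined gradient = 0.3086 − 0.04193 × 2.69 = 0.1958083 mGal/m
h = 137.27 / 0.1958083 = 701.04 m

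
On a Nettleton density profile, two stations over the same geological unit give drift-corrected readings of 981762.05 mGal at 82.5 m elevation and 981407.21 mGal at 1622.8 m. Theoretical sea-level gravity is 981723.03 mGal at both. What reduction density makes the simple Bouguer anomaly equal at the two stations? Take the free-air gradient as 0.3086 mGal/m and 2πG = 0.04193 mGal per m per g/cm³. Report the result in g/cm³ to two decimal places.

1.87

Δg_obs = 981407.21 − 981762.05 = -354.84 mGal over Δh = 1622.8 − 82.5 = 1540.3 m
Equal Bouguer anomalies ⇒ Δg_obs + (0.3086 − 0.04193ρ)·Δh = 0
0.3086 − 0.04193ρ = −Δg_obs/Δh = 0.23037
ρ = (0.3086 − 0.23037) / 0.04193 = 1.87 g/cm³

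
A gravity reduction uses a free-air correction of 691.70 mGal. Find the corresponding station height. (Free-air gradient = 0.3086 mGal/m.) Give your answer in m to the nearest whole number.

h = 691.70 / 0.3086 = 2241.41 m

2241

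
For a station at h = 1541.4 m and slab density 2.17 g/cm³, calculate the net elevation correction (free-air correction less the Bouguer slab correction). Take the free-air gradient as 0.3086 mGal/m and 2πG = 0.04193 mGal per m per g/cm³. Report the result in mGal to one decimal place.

335.4

Combined gradient = 0.3086 − 0.04193 × 2.17 = 0.2176119 mGal/m
Combined elevation correction = 0.2176119 × 1541.4 = 335.4 mGal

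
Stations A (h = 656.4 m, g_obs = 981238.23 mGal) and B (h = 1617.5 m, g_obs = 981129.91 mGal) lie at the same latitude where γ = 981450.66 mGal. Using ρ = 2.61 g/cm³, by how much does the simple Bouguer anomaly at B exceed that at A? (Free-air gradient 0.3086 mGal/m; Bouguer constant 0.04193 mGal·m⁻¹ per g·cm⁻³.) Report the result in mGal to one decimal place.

83.1

Δg_SB(A) = 981238.23 − 981450.66 + 0.3086×656.4 − 0.04193×2.61×656.4 = -81.70 mGal
Δg_SB(B) = 981129.91 − 981450.66 + 0.3086×1617.5 − 0.04193×2.61×1617.5 = 1.40 mGal
Difference = 1.40 − (-81.70) = 83.10 mGal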